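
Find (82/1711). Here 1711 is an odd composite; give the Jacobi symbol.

-1

Pull out 2: since 1711 ≡ 7 (mod 8), (2/1711) = +1.
Reciprocity: 41 ≡ 1 and 1711 ≡ 3 (mod 4), so (41/1711) = +(1711/41).
Reduce top mod 41: now compute (30/41).
Pull out 2: since 41 ≡ 1 (mod 8), (2/41) = +1.
Reciprocity: 15 ≡ 3 and 41 ≡ 1 (mod 4), so (15/41) = +(41/15).
Reduce top mod 15: now compute (11/15).
Reciprocity: 11 ≡ 3 and 15 ≡ 3 (mod 4), so (11/15) = −(15/11).
Reduce top mod 11: now compute (4/11).
Pull out 2^2: since 11 ≡ 3 (mod 8), (2/11) = -1, so (2/11)^2 = +1.
Reached (1/11) = 1. Collecting the sign flips along the way, the symbol is -1.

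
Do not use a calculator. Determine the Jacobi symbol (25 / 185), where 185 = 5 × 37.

Reciprocity: 25 ≡ 1 and 185 ≡ 1 (mod 4), so (25/185) = +(185/25).
Reduce top mod 25: now compute (10/25).
Pull out 2: since 25 ≡ 1 (mod 8), (2/25) = +1.
Reciprocity: 5 ≡ 1 and 25 ≡ 1 (mod 4), so (5/25) = +(25/5).
Reduce top mod 5: now compute (0/5).
Top reduces to 0: gcd > 1, so the symbol is 0.

0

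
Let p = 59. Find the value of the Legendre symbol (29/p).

Reciprocity: 29 ≡ 1 and 59 ≡ 3 (mod 4), so (29/59) = +(59/29).
Reduce top mod 29: now compute (1/29).
Reached (1/29) = 1. Collecting the sign flips along the way, the symbol is +1.

1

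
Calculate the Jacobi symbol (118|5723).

Pull out 2: since 5723 ≡ 3 (mod 8), (2/5723) = -1.
Reciprocity: 59 ≡ 3 and 5723 ≡ 3 (mod 4), so (59/5723) = −(5723/59).
Reduce top mod 59: now compute (0/59).
Top reduces to 0: gcd > 1, so the symbol is 0.

0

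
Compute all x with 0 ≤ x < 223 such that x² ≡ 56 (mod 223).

Since 223 ≡ 3 (mod 4), a square root of 56 is 56^((223+1)/4) = 56^56 mod 223.
Repeated squaring: 56^2≡14, 56^4≡196, 56^8≡60, 56^16≡32, 56^32≡132 (mod 223).
56^56 = 56^(32+16+8) ≡ 112 (mod 223).
Check: 112² = 12544 ≡ 56 (mod 223). The two roots are 111 and 112.

111, 112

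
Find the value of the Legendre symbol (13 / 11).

First reduce: 13 ≡ 2 (mod 11).
Pull out 2: since 11 ≡ 3 (mod 8), (2/11) = -1.
Reached (1/11) = 1. Collecting the sign flips along the way, the symbol is -1.

-1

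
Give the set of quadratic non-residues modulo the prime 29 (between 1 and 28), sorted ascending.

Square k = 1,…,14 (k and 29−k give the same square):
1²=1, 2²=4, 3²=9, 4²=16, 5²=25, 6²≡7, 7²≡20, 8²≡6, 9²≡23, 10²≡13, 11²≡5, 12²≡28, 13²≡24, 14²≡22 (mod 29).
The residues are {1, 4, 5, 6, 7, 9, 13, 16, 20, 22, 23, 24, 25, 28}; the non-residues are the remaining 14 nonzero classes.

2, 3, 8, 10, 11, 12, 14, 15, 17, 18, 19, 21, 26, 27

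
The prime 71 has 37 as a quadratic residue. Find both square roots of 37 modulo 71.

Since 71 ≡ 3 (mod 4), a square root of 37 is 37^((71+1)/4) = 37^18 mod 71.
Repeated squaring: 37^2≡20, 37^4≡45, 37^8≡37, 37^16≡20 (mod 71).
37^18 = 37^(16+2) ≡ 45 (mod 71).
Check: 45² = 2025 ≡ 37 (mod 71). The two roots are 26 and 45.

26, 45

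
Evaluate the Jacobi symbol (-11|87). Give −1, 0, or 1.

-1

First reduce: -11 ≡ 76 (mod 87).
Pull out 2^2: since 87 ≡ 7 (mod 8), (2/87) = +1, so (2/87)^2 = +1.
Reciprocity: 19 ≡ 3 and 87 ≡ 3 (mod 4), so (19/87) = −(87/19).
Reduce top mod 19: now compute (11/19).
Reciprocity: 11 ≡ 3 and 19 ≡ 3 (mod 4), so (11/19) = −(19/11).
Reduce top mod 11: now compute (8/11).
Pull out 2^3: since 11 ≡ 3 (mod 8), (2/11) = -1, so (2/11)^3 = -1.
Reached (1/11) = 1. Collecting the sign flips along the way, the symbol is -1.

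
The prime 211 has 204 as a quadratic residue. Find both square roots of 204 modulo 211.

41, 170

Since 211 ≡ 3 (mod 4), a square root of 204 is 204^((211+1)/4) = 204^53 mod 211.
Repeated squaring: 204^2≡49, 204^4≡80, 204^8≡70, 204^16≡47, 204^32≡99 (mod 211).
204^53 = 204^(32+16+4+1) ≡ 170 (mod 211).
Check: 170² = 28900 ≡ 204 (mod 211). The two roots are 41 and 170.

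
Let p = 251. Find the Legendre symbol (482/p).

-1

First reduce: 482 ≡ 231 (mod 251).
Reciprocity: 231 ≡ 3 and 251 ≡ 3 (mod 4), so (231/251) = −(251/231).
Reduce top mod 231: now compute (20/231).
Pull out 2^2: since 231 ≡ 7 (mod 8), (2/231) = +1, so (2/231)^2 = +1.
Reciprocity: 5 ≡ 1 and 231 ≡ 3 (mod 4), so (5/231) = +(231/5).
Reduce top mod 5: now compute (1/5).
Reached (1/5) = 1. Collecting the sign flips along the way, the symbol is -1.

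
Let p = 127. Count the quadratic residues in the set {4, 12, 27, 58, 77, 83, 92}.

1

(4/127) = +1 → QR.
(12/127) = -1 → non-residue.
(27/127) = -1 → non-residue.
(58/127) = -1 → non-residue.
(77/127) = -1 → non-residue.
(83/127) = -1 → non-residue.
(92/127) = -1 → non-residue.
Total quadratic residues among the 7: 1.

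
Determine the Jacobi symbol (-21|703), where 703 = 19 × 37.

1

First reduce: -21 ≡ 682 (mod 703).
Pull out 2: since 703 ≡ 7 (mod 8), (2/703) = +1.
Reciprocity: 341 ≡ 1 and 703 ≡ 3 (mod 4), so (341/703) = +(703/341).
Reduce top mod 341: now compute (21/341).
Reciprocity: 21 ≡ 1 and 341 ≡ 1 (mod 4), so (21/341) = +(341/21).
Reduce top mod 21: now compute (5/21).
Reciprocity: 5 ≡ 1 and 21 ≡ 1 (mod 4), so (5/21) = +(21/5).
Reduce top mod 5: now compute (1/5).
Reached (1/5) = 1. Collecting the sign flips along the way, the symbol is +1.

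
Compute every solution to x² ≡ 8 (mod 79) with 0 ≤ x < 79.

Since 79 ≡ 3 (mod 4), a square root of 8 is 8^((79+1)/4) = 8^20 mod 79.
Repeated squaring: 8^2≡64, 8^4≡67, 8^8≡65, 8^16≡38 (mod 79).
8^20 = 8^(16+4) ≡ 18 (mod 79).
Check: 18² = 324 ≡ 8 (mod 79). The two roots are 18 and 61.

18, 61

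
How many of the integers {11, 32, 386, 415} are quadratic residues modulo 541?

1

(11/541) = -1 → non-residue.
(32/541) = -1 → non-residue.
(386/541) = +1 → QR.
(415/541) = -1 → non-residue.
Total quadratic residues among the 4: 1.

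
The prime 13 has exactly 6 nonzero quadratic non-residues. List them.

Square k = 1,…,6 (k and 13−k give the same square):
1²=1, 2²=4, 3²=9, 4²≡3, 5²≡12, 6²≡10 (mod 13).
The residues are {1, 3, 4, 9, 10, 12}; the non-residues are the remaining 6 nonzero classes.

2 5 6 7 8 11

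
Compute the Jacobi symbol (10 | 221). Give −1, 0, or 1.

Pull out 2: since 221 ≡ 5 (mod 8), (2/221) = -1.
Reciprocity: 5 ≡ 1 and 221 ≡ 1 (mod 4), so (5/221) = +(221/5).
Reduce top mod 5: now compute (1/5).
Reached (1/5) = 1. Collecting the sign flips along the way, the symbol is -1.

-1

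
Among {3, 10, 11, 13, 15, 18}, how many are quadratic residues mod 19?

1

(3/19) = -1 → non-residue.
(10/19) = -1 → non-residue.
(11/19) = +1 → QR.
(13/19) = -1 → non-residue.
(15/19) = -1 → non-residue.
(18/19) = -1 → non-residue.
Total quadratic residues among the 6: 1.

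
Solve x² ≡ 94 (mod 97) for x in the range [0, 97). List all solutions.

97 ≡ 1 (mod 4), so we find a root by search.
Trying successive values, 26² = 676 ≡ 94 (mod 97). The other root is 97 − 26 = 71.

26, 71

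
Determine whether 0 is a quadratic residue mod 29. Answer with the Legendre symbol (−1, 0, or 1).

Top reduces to 0: gcd > 1, so the symbol is 0.

0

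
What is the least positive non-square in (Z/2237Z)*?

2

(2/2237) = −1, so 2 is the smallest positive non-residue mod 2237.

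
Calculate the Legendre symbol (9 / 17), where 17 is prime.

Reciprocity: 9 ≡ 1 and 17 ≡ 1 (mod 4), so (9/17) = +(17/9).
Reduce top mod 9: now compute (8/9).
Pull out 2^3: since 9 ≡ 1 (mod 8), (2/9) = +1, so (2/9)^3 = +1.
Reached (1/9) = 1. Collecting the sign flips along the way, the symbol is +1.

1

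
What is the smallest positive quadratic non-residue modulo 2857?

5

(2/2857) = +1, so 2 is a residue.
(3/2857) = +1, so 3 is a residue.
(4/2857) = +1, so 4 is a residue.
(5/2857) = −1, so 5 is the smallest positive non-residue mod 2857.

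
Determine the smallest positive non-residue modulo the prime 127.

3

(2/127) = +1, so 2 is a residue.
(3/127) = −1, so 3 is the smallest positive non-residue mod 127.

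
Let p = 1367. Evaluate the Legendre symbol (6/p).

Pull out 2: since 1367 ≡ 7 (mod 8), (2/1367) = +1.
Reciprocity: 3 ≡ 3 and 1367 ≡ 3 (mod 4), so (3/1367) = −(1367/3).
Reduce top mod 3: now compute (2/3).
Pull out 2: since 3 ≡ 3 (mod 8), (2/3) = -1.
Reached (1/3) = 1. Collecting the sign flips along the way, the symbol is +1.

1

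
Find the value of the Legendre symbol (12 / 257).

Pull out 2^2: since 257 ≡ 1 (mod 8), (2/257) = +1, so (2/257)^2 = +1.
Reciprocity: 3 ≡ 3 and 257 ≡ 1 (mod 4), so (3/257) = +(257/3).
Reduce top mod 3: now compute (2/3).
Pull out 2: since 3 ≡ 3 (mod 8), (2/3) = -1.
Reached (1/3) = 1. Collecting the sign flips along the way, the symbol is -1.

-1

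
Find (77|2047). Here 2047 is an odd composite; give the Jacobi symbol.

Reciprocity: 77 ≡ 1 and 2047 ≡ 3 (mod 4), so (77/2047) = +(2047/77).
Reduce top mod 77: now compute (45/77).
Reciprocity: 45 ≡ 1 and 77 ≡ 1 (mod 4), so (45/77) = +(77/45).
Reduce top mod 45: now compute (32/45).
Pull out 2^5: since 45 ≡ 5 (mod 8), (2/45) = -1, so (2/45)^5 = -1.
Reached (1/45) = 1. Collecting the sign flips along the way, the symbol is -1.

-1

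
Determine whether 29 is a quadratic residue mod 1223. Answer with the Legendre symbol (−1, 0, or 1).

1

Reciprocity: 29 ≡ 1 and 1223 ≡ 3 (mod 4), so (29/1223) = +(1223/29).
Reduce top mod 29: now compute (5/29).
Reciprocity: 5 ≡ 1 and 29 ≡ 1 (mod 4), so (5/29) = +(29/5).
Reduce top mod 5: now compute (4/5).
Pull out 2^2: since 5 ≡ 5 (mod 8), (2/5) = -1, so (2/5)^2 = +1.
Reached (1/5) = 1. Collecting the sign flips along the way, the symbol is +1.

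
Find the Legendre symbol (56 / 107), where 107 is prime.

Pull out 2^3: since 107 ≡ 3 (mod 8), (2/107) = -1, so (2/107)^3 = -1.
Reciprocity: 7 ≡ 3 and 107 ≡ 3 (mod 4), so (7/107) = −(107/7).
Reduce top mod 7: now compute (2/7).
Pull out 2: since 7 ≡ 7 (mod 8), (2/7) = +1.
Reached (1/7) = 1. Collecting the sign flips along the way, the symbol is +1.

1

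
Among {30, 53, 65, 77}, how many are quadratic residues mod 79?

(30/79) = -1 → non-residue.
(53/79) = -1 → non-residue.
(65/79) = +1 → QR.
(77/79) = -1 → non-residue.
Total quadratic residues among the 4: 1.

1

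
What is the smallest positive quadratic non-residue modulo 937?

(2/937) = +1, so 2 is a residue.
(3/937) = +1, so 3 is a residue.
(4/937) = +1, so 4 is a residue.
(5/937) = −1, so 5 is the smallest positive non-residue mod 937.

5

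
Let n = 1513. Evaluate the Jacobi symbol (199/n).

-1

Reciprocity: 199 ≡ 3 and 1513 ≡ 1 (mod 4), so (199/1513) = +(1513/199).
Reduce top mod 199: now compute (120/199).
Pull out 2^3: since 199 ≡ 7 (mod 8), (2/199) = +1, so (2/199)^3 = +1.
Reciprocity: 15 ≡ 3 and 199 ≡ 3 (mod 4), so (15/199) = −(199/15).
Reduce top mod 15: now compute (4/15).
Pull out 2^2: since 15 ≡ 7 (mod 8), (2/15) = +1, so (2/15)^2 = +1.
Reached (1/15) = 1. Collecting the sign flips along the way, the symbol is -1.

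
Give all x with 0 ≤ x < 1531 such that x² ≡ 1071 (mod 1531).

Since 1531 ≡ 3 (mod 4), a square root of 1071 is 1071^((1531+1)/4) = 1071^383 mod 1531.
Repeated squaring: 1071^2≡322, 1071^4≡1107, 1071^8≡649, 1071^16≡176, 1071^32≡356, 1071^64≡1194, 1071^128≡275, 1071^256≡606 (mod 1531).
1071^383 = 1071^(256+64+32+16+8+4+2+1) ≡ 1202 (mod 1531).
Check: 1202² = 1444804 ≡ 1071 (mod 1531). The two roots are 329 and 1202.

329, 1202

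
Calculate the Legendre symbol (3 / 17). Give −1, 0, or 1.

-1

Reciprocity: 3 ≡ 3 and 17 ≡ 1 (mod 4), so (3/17) = +(17/3).
Reduce top mod 3: now compute (2/3).
Pull out 2: since 3 ≡ 3 (mod 8), (2/3) = -1.
Reached (1/3) = 1. Collecting the sign flips along the way, the symbol is -1.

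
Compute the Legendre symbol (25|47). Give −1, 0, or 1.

Reciprocity: 25 ≡ 1 and 47 ≡ 3 (mod 4), so (25/47) = +(47/25).
Reduce top mod 25: now compute (22/25).
Pull out 2: since 25 ≡ 1 (mod 8), (2/25) = +1.
Reciprocity: 11 ≡ 3 and 25 ≡ 1 (mod 4), so (11/25) = +(25/11).
Reduce top mod 11: now compute (3/11).
Reciprocity: 3 ≡ 3 and 11 ≡ 3 (mod 4), so (3/11) = −(11/3).
Reduce top mod 3: now compute (2/3).
Pull out 2: since 3 ≡ 3 (mod 8), (2/3) = -1.
Reached (1/3) = 1. Collecting the sign flips along the way, the symbol is +1.

1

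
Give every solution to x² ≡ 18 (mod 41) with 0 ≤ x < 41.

10, 31

41 ≡ 1 (mod 4), so we find a root by search.
Trying successive values, 10² = 100 ≡ 18 (mod 41). The other root is 41 − 10 = 31.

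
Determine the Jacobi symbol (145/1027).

1

Reciprocity: 145 ≡ 1 and 1027 ≡ 3 (mod 4), so (145/1027) = +(1027/145).
Reduce top mod 145: now compute (12/145).
Pull out 2^2: since 145 ≡ 1 (mod 8), (2/145) = +1, so (2/145)^2 = +1.
Reciprocity: 3 ≡ 3 and 145 ≡ 1 (mod 4), so (3/145) = +(145/3).
Reduce top mod 3: now compute (1/3).
Reached (1/3) = 1. Collecting the sign flips along the way, the symbol is +1.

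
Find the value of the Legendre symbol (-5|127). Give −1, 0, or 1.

1

First reduce: -5 ≡ 122 (mod 127).
Pull out 2: since 127 ≡ 7 (mod 8), (2/127) = +1.
Reciprocity: 61 ≡ 1 and 127 ≡ 3 (mod 4), so (61/127) = +(127/61).
Reduce top mod 61: now compute (5/61).
Reciprocity: 5 ≡ 1 and 61 ≡ 1 (mod 4), so (5/61) = +(61/5).
Reduce top mod 5: now compute (1/5).
Reached (1/5) = 1. Collecting the sign flips along the way, the symbol is +1.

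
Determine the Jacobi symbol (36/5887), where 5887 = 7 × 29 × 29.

Pull out 2^2: since 5887 ≡ 7 (mod 8), (2/5887) = +1, so (2/5887)^2 = +1.
Reciprocity: 9 ≡ 1 and 5887 ≡ 3 (mod 4), so (9/5887) = +(5887/9).
Reduce top mod 9: now compute (1/9).
Reached (1/9) = 1. Collecting the sign flips along the way, the symbol is +1.

1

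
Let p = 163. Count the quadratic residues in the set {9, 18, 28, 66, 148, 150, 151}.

3

(9/163) = +1 → QR.
(18/163) = -1 → non-residue.
(28/163) = -1 → non-residue.
(66/163) = -1 → non-residue.
(148/163) = -1 → non-residue.
(150/163) = +1 → QR.
(151/163) = +1 → QR.
Total quadratic residues among the 7: 3.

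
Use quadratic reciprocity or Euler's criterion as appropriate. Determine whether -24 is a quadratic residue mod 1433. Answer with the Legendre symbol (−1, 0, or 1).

First reduce: -24 ≡ 1409 (mod 1433).
Reciprocity: 1409 ≡ 1 and 1433 ≡ 1 (mod 4), so (1409/1433) = +(1433/1409).
Reduce top mod 1409: now compute (24/1409).
Pull out 2^3: since 1409 ≡ 1 (mod 8), (2/1409) = +1, so (2/1409)^3 = +1.
Reciprocity: 3 ≡ 3 and 1409 ≡ 1 (mod 4), so (3/1409) = +(1409/3).
Reduce top mod 3: now compute (2/3).
Pull out 2: since 3 ≡ 3 (mod 8), (2/3) = -1.
Reached (1/3) = 1. Collecting the sign flips along the way, the symbol is -1.

-1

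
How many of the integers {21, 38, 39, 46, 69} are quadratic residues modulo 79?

3

(21/79) = +1 → QR.
(38/79) = +1 → QR.
(39/79) = -1 → non-residue.
(46/79) = +1 → QR.
(69/79) = -1 → non-residue.
Total quadratic residues among the 5: 3.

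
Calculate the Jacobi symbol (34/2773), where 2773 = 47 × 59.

Pull out 2: since 2773 ≡ 5 (mod 8), (2/2773) = -1.
Reciprocity: 17 ≡ 1 and 2773 ≡ 1 (mod 4), so (17/2773) = +(2773/17).
Reduce top mod 17: now compute (2/17).
Pull out 2: since 17 ≡ 1 (mod 8), (2/17) = +1.
Reached (1/17) = 1. Collecting the sign flips along the way, the symbol is -1.

-1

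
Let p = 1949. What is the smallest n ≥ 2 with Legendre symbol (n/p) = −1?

(2/1949) = −1, so 2 is the smallest positive non-residue mod 1949.

2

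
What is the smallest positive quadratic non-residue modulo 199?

(2/199) = +1, so 2 is a residue.
(3/199) = −1, so 3 is the smallest positive non-residue mod 199.

3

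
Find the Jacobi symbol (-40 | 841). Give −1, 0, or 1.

1

First reduce: -40 ≡ 801 (mod 841).
Reciprocity: 801 ≡ 1 and 841 ≡ 1 (mod 4), so (801/841) = +(841/801).
Reduce top mod 801: now compute (40/801).
Pull out 2^3: since 801 ≡ 1 (mod 8), (2/801) = +1, so (2/801)^3 = +1.
Reciprocity: 5 ≡ 1 and 801 ≡ 1 (mod 4), so (5/801) = +(801/5).
Reduce top mod 5: now compute (1/5).
Reached (1/5) = 1. Collecting the sign flips along the way, the symbol is +1.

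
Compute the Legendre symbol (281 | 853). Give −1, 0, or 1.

1

Euler's criterion: (281/853) ≡ 281^426 (mod 853).
281^2 ≡ 485 (mod 853)
281^4 ≡ 650 (mod 853)
281^8 ≡ 265 (mod 853)
281^16 ≡ 279 (mod 853)
281^32 ≡ 218 (mod 853)
281^64 ≡ 609 (mod 853)
281^128 ≡ 679 (mod 853)
281^256 ≡ 421 (mod 853)
281^426 = 281^(256+128+32+8+2) ≡ 1 (mod 853).
Result is 1, so (281/853) = 1.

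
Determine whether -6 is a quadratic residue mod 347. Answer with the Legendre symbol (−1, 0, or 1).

1

Euler's criterion: (-6/347) ≡ 341^173 (mod 347).
341^2 ≡ 36 (mod 347)
341^4 ≡ 255 (mod 347)
341^8 ≡ 136 (mod 347)
341^16 ≡ 105 (mod 347)
341^32 ≡ 268 (mod 347)
341^64 ≡ 342 (mod 347)
341^128 ≡ 25 (mod 347)
341^173 = 341^(128+32+8+4+1) ≡ 1 (mod 347).
Result is 1, so (-6/347) = 1.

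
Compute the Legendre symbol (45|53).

Euler's criterion: (45/53) ≡ 45^26 (mod 53).
45^2 ≡ 11 (mod 53)
45^4 ≡ 15 (mod 53)
45^8 ≡ 13 (mod 53)
45^16 ≡ 10 (mod 53)
45^26 = 45^(16+8+2) ≡ 52 (mod 53).
Result is 52 ≡ −1, so (45/53) = −1.

-1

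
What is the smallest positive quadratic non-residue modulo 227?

(2/227) = −1, so 2 is the smallest positive non-residue mod 227.

2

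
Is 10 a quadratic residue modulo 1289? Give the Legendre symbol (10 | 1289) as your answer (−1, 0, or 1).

1

Pull out 2: since 1289 ≡ 1 (mod 8), (2/1289) = +1.
Reciprocity: 5 ≡ 1 and 1289 ≡ 1 (mod 4), so (5/1289) = +(1289/5).
Reduce top mod 5: now compute (4/5).
Pull out 2^2: since 5 ≡ 5 (mod 8), (2/5) = -1, so (2/5)^2 = +1.
Reached (1/5) = 1. Collecting the sign flips along the way, the symbol is +1.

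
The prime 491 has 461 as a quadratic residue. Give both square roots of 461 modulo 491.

Since 491 ≡ 3 (mod 4), a square root of 461 is 461^((491+1)/4) = 461^123 mod 491.
Repeated squaring: 461^2≡409, 461^4≡341, 461^8≡405, 461^16≡31, 461^32≡470, 461^64≡441 (mod 491).
461^123 = 461^(64+32+16+8+2+1) ≡ 437 (mod 491).
Check: 437² = 190969 ≡ 461 (mod 491). The two roots are 54 and 437.

54, 437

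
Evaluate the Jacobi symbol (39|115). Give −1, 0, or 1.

Reciprocity: 39 ≡ 3 and 115 ≡ 3 (mod 4), so (39/115) = −(115/39).
Reduce top mod 39: now compute (37/39).
Reciprocity: 37 ≡ 1 and 39 ≡ 3 (mod 4), so (37/39) = +(39/37).
Reduce top mod 37: now compute (2/37).
Pull out 2: since 37 ≡ 5 (mod 8), (2/37) = -1.
Reached (1/37) = 1. Collecting the sign flips along the way, the symbol is +1.

1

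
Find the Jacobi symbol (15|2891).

Reciprocity: 15 ≡ 3 and 2891 ≡ 3 (mod 4), so (15/2891) = −(2891/15).
Reduce top mod 15: now compute (11/15).
Reciprocity: 11 ≡ 3 and 15 ≡ 3 (mod 4), so (11/15) = −(15/11).
Reduce top mod 11: now compute (4/11).
Pull out 2^2: since 11 ≡ 3 (mod 8), (2/11) = -1, so (2/11)^2 = +1.
Reached (1/11) = 1. Collecting the sign flips along the way, the symbol is +1.

1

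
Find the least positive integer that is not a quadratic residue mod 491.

(2/491) = −1, so 2 is the smallest positive non-residue mod 491.

2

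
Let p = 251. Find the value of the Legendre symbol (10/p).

-1

Pull out 2: since 251 ≡ 3 (mod 8), (2/251) = -1.
Reciprocity: 5 ≡ 1 and 251 ≡ 3 (mod 4), so (5/251) = +(251/5).
Reduce top mod 5: now compute (1/5).
Reached (1/5) = 1. Collecting the sign flips along the way, the symbol is -1.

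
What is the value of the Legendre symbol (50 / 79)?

Euler's criterion: (50/79) ≡ 50^39 (mod 79).
50^2 ≡ 51 (mod 79)
50^4 ≡ 73 (mod 79)
50^8 ≡ 36 (mod 79)
50^16 ≡ 32 (mod 79)
50^32 ≡ 76 (mod 79)
50^39 = 50^(32+4+2+1) ≡ 1 (mod 79).
Result is 1, so (50/79) = 1.

1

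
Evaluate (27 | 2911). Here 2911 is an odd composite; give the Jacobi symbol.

-1

Reciprocity: 27 ≡ 3 and 2911 ≡ 3 (mod 4), so (27/2911) = −(2911/27).
Reduce top mod 27: now compute (22/27).
Pull out 2: since 27 ≡ 3 (mod 8), (2/27) = -1.
Reciprocity: 11 ≡ 3 and 27 ≡ 3 (mod 4), so (11/27) = −(27/11).
Reduce top mod 11: now compute (5/11).
Reciprocity: 5 ≡ 1 and 11 ≡ 3 (mod 4), so (5/11) = +(11/5).
Reduce top mod 5: now compute (1/5).
Reached (1/5) = 1. Collecting the sign flips along the way, the symbol is -1.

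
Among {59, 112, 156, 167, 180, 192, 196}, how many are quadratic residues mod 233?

(59/233) = -1 → non-residue.
(112/233) = +1 → QR.
(156/233) = -1 → non-residue.
(167/233) = +1 → QR.
(180/233) = -1 → non-residue.
(192/233) = -1 → non-residue.
(196/233) = +1 → QR.
Total quadratic residues among the 7: 3.

3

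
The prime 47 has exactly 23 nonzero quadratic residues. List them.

1 2 3 4 6 7 8 9 12 14 16 17 18 21 24 25 27 28 32 34 36 37 42

Square k = 1,…,23 (k and 47−k give the same square):
1²=1, 2²=4, 3²=9, 4²=16, 5²=25, 6²=36, 7²≡2, 8²≡17, 9²≡34, 10²≡6, 11²≡27, 12²≡3, 13²≡28, 14²≡8, 15²≡37, 16²≡21, 17²≡7, 18²≡42, 19²≡32, 20²≡24, 21²≡18, 22²≡14, 23²≡12 (mod 47).
So the quadratic residues mod 47 are {1, 2, 3, 4, 6, 7, 8, 9, 12, 14, 16, 17, 18, 21, 24, 25, 27, 28, 32, 34, 36, 37, 42}.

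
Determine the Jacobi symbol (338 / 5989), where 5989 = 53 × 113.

Pull out 2: since 5989 ≡ 5 (mod 8), (2/5989) = -1.
Reciprocity: 169 ≡ 1 and 5989 ≡ 1 (mod 4), so (169/5989) = +(5989/169).
Reduce top mod 169: now compute (74/169).
Pull out 2: since 169 ≡ 1 (mod 8), (2/169) = +1.
Reciprocity: 37 ≡ 1 and 169 ≡ 1 (mod 4), so (37/169) = +(169/37).
Reduce top mod 37: now compute (21/37).
Reciprocity: 21 ≡ 1 and 37 ≡ 1 (mod 4), so (21/37) = +(37/21).
Reduce top mod 21: now compute (16/21).
Pull out 2^4: since 21 ≡ 5 (mod 8), (2/21) = -1, so (2/21)^4 = +1.
Reached (1/21) = 1. Collecting the sign flips along the way, the symbol is -1.

-1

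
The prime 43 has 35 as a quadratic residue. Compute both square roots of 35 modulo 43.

11, 32

Since 43 ≡ 3 (mod 4), a square root of 35 is 35^((43+1)/4) = 35^11 mod 43.
Repeated squaring: 35^2≡21, 35^4≡11, 35^8≡35 (mod 43).
35^11 = 35^(8+2+1) ≡ 11 (mod 43).
Check: 11² = 121 ≡ 35 (mod 43). The two roots are 11 and 32.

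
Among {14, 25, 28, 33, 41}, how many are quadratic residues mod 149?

3

(14/149) = -1 → non-residue.
(25/149) = +1 → QR.
(28/149) = +1 → QR.
(33/149) = +1 → QR.
(41/149) = -1 → non-residue.
Total quadratic residues among the 5: 3.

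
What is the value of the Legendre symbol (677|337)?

First reduce: 677 ≡ 3 (mod 337).
Reciprocity: 3 ≡ 3 and 337 ≡ 1 (mod 4), so (3/337) = +(337/3).
Reduce top mod 3: now compute (1/3).
Reached (1/3) = 1. Collecting the sign flips along the way, the symbol is +1.

1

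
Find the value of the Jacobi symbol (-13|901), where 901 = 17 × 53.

1

First reduce: -13 ≡ 888 (mod 901).
Pull out 2^3: since 901 ≡ 5 (mod 8), (2/901) = -1, so (2/901)^3 = -1.
Reciprocity: 111 ≡ 3 and 901 ≡ 1 (mod 4), so (111/901) = +(901/111).
Reduce top mod 111: now compute (13/111).
Reciprocity: 13 ≡ 1 and 111 ≡ 3 (mod 4), so (13/111) = +(111/13).
Reduce top mod 13: now compute (7/13).
Reciprocity: 7 ≡ 3 and 13 ≡ 1 (mod 4), so (7/13) = +(13/7).
Reduce top mod 7: now compute (6/7).
Pull out 2: since 7 ≡ 7 (mod 8), (2/7) = +1.
Reciprocity: 3 ≡ 3 and 7 ≡ 3 (mod 4), so (3/7) = −(7/3).
Reduce top mod 3: now compute (1/3).
Reached (1/3) = 1. Collecting the sign flips along the way, the symbol is +1.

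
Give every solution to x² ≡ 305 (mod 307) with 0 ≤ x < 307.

Since 307 ≡ 3 (mod 4), a square root of 305 is 305^((307+1)/4) = 305^77 mod 307.
Repeated squaring: 305^2≡4, 305^4≡16, 305^8≡256, 305^16≡145, 305^32≡149, 305^64≡97 (mod 307).
305^77 = 305^(64+8+4+1) ≡ 199 (mod 307).
Check: 199² = 39601 ≡ 305 (mod 307). The two roots are 108 and 199.

108, 199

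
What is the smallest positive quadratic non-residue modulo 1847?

(2/1847) = +1, so 2 is a residue.
(3/1847) = +1, so 3 is a residue.
(4/1847) = +1, so 4 is a residue.
(5/1847) = −1, so 5 is the smallest positive non-residue mod 1847.

5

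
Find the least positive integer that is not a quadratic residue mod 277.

(2/277) = −1, so 2 is the smallest positive non-residue mod 277.

2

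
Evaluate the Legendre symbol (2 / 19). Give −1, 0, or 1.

Pull out 2: since 19 ≡ 3 (mod 8), (2/19) = -1.
Reached (1/19) = 1. Collecting the sign flips along the way, the symbol is -1.

-1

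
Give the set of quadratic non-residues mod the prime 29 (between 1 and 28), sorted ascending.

2, 3, 8, 10, 11, 12, 14, 15, 17, 18, 19, 21, 26, 27

Square k = 1,…,14 (k and 29−k give the same square):
1²=1, 2²=4, 3²=9, 4²=16, 5²=25, 6²≡7, 7²≡20, 8²≡6, 9²≡23, 10²≡13, 11²≡5, 12²≡28, 13²≡24, 14²≡22 (mod 29).
The residues are {1, 4, 5, 6, 7, 9, 13, 16, 20, 22, 23, 24, 25, 28}; the non-residues are the remaining 14 nonzero classes.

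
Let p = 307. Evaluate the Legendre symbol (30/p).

Euler's criterion: (30/307) ≡ 30^153 (mod 307).
30^2 ≡ 286 (mod 307)
30^4 ≡ 134 (mod 307)
30^8 ≡ 150 (mod 307)
30^16 ≡ 89 (mod 307)
30^32 ≡ 246 (mod 307)
30^64 ≡ 37 (mod 307)
30^128 ≡ 141 (mod 307)
30^153 = 30^(128+16+8+1) ≡ 306 (mod 307).
Result is 306 ≡ −1, so (30/307) = −1.

-1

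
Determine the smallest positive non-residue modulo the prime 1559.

(2/1559) = +1, so 2 is a residue.
(3/1559) = +1, so 3 is a residue.
(4/1559) = +1, so 4 is a residue.
(5/1559) = +1, so 5 is a residue.
(6/1559) = +1, so 6 is a residue.
(7/1559) = +1, so 7 is a residue.
(8/1559) = +1, so 8 is a residue.
(9/1559) = +1, so 9 is a residue.
(10/1559) = +1, so 10 is a residue.
(11/1559) = +1, so 11 is a residue.
(12/1559) = +1, so 12 is a residue.
(13/1559) = +1, so 13 is a residue.
(14/1559) = +1, so 14 is a residue.
(15/1559) = +1, so 15 is a residue.
(16/1559) = +1, so 16 is a residue.
(17/1559) = −1, so 17 is the smallest positive non-residue mod 1559.

17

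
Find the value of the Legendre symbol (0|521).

0

Top reduces to 0: gcd > 1, so the symbol is 0.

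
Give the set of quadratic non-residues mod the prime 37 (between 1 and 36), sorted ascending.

Square k = 1,…,18 (k and 37−k give the same square):
1²=1, 2²=4, 3²=9, 4²=16, 5²=25, 6²=36, 7²≡12, 8²≡27, 9²≡7, 10²≡26, 11²≡10, 12²≡33, 13²≡21, 14²≡11, 15²≡3, 16²≡34, 17²≡30, 18²≡28 (mod 37).
The residues are {1, 3, 4, 7, 9, 10, 11, 12, 16, 21, 25, 26, 27, 28, 30, 33, 34, 36}; the non-residues are the remaining 18 nonzero classes.

2,5,6,8,13,14,15,17,18,19,20,22,23,24,29,31,32,35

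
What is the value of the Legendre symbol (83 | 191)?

-1

Reciprocity: 83 ≡ 3 and 191 ≡ 3 (mod 4), so (83/191) = −(191/83).
Reduce top mod 83: now compute (25/83).
Reciprocity: 25 ≡ 1 and 83 ≡ 3 (mod 4), so (25/83) = +(83/25).
Reduce top mod 25: now compute (8/25).
Pull out 2^3: since 25 ≡ 1 (mod 8), (2/25) = +1, so (2/25)^3 = +1.
Reached (1/25) = 1. Collecting the sign flips along the way, the symbol is -1.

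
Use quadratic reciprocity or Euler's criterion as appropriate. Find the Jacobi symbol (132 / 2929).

Pull out 2^2: since 2929 ≡ 1 (mod 8), (2/2929) = +1, so (2/2929)^2 = +1.
Reciprocity: 33 ≡ 1 and 2929 ≡ 1 (mod 4), so (33/2929) = +(2929/33).
Reduce top mod 33: now compute (25/33).
Reciprocity: 25 ≡ 1 and 33 ≡ 1 (mod 4), so (25/33) = +(33/25).
Reduce top mod 25: now compute (8/25).
Pull out 2^3: since 25 ≡ 1 (mod 8), (2/25) = +1, so (2/25)^3 = +1.
Reached (1/25) = 1. Collecting the sign flips along the way, the symbol is +1.

1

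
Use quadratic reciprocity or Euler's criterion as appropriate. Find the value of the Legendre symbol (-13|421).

-1

Euler's criterion: (-13/421) ≡ 408^210 (mod 421).
408^2 ≡ 169 (mod 421)
408^4 ≡ 354 (mod 421)
408^8 ≡ 279 (mod 421)
408^16 ≡ 377 (mod 421)
408^32 ≡ 252 (mod 421)
408^64 ≡ 354 (mod 421)
408^128 ≡ 279 (mod 421)
408^210 = 408^(128+64+16+2) ≡ 420 (mod 421).
Result is 420 ≡ −1, so (-13/421) = −1.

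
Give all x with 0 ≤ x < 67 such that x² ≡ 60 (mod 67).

Since 67 ≡ 3 (mod 4), a square root of 60 is 60^((67+1)/4) = 60^17 mod 67.
Repeated squaring: 60^2≡49, 60^4≡56, 60^8≡54, 60^16≡35 (mod 67).
60^17 = 60^(16+1) ≡ 23 (mod 67).
Check: 23² = 529 ≡ 60 (mod 67). The two roots are 23 and 44.

23, 44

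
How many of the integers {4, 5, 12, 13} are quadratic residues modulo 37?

2

(4/37) = +1 → QR.
(5/37) = -1 → non-residue.
(12/37) = +1 → QR.
(13/37) = -1 → non-residue.
Total quadratic residues among the 4: 2.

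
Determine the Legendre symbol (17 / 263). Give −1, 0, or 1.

1

Reciprocity: 17 ≡ 1 and 263 ≡ 3 (mod 4), so (17/263) = +(263/17).
Reduce top mod 17: now compute (8/17).
Pull out 2^3: since 17 ≡ 1 (mod 8), (2/17) = +1, so (2/17)^3 = +1.
Reached (1/17) = 1. Collecting the sign flips along the way, the symbol is +1.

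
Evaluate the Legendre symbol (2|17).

1

Pull out 2: since 17 ≡ 1 (mod 8), (2/17) = +1.
Reached (1/17) = 1. Collecting the sign flips along the way, the symbol is +1.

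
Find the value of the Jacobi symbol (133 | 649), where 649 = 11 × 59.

Reciprocity: 133 ≡ 1 and 649 ≡ 1 (mod 4), so (133/649) = +(649/133).
Reduce top mod 133: now compute (117/133).
Reciprocity: 117 ≡ 1 and 133 ≡ 1 (mod 4), so (117/133) = +(133/117).
Reduce top mod 117: now compute (16/117).
Pull out 2^4: since 117 ≡ 5 (mod 8), (2/117) = -1, so (2/117)^4 = +1.
Reached (1/117) = 1. Collecting the sign flips along the way, the symbol is +1.

1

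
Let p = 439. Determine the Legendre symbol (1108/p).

-1

Euler's criterion: (1108/439) ≡ 230^219 (mod 439).
230^2 ≡ 220 (mod 439)
230^4 ≡ 110 (mod 439)
230^8 ≡ 247 (mod 439)
230^16 ≡ 427 (mod 439)
230^32 ≡ 144 (mod 439)
230^64 ≡ 103 (mod 439)
230^128 ≡ 73 (mod 439)
230^219 = 230^(128+64+16+8+2+1) ≡ 438 (mod 439).
Result is 438 ≡ −1, so (1108/439) = −1.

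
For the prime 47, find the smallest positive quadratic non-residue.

5

(2/47) = +1, so 2 is a residue.
(3/47) = +1, so 3 is a residue.
(4/47) = +1, so 4 is a residue.
(5/47) = −1, so 5 is the smallest positive non-residue mod 47.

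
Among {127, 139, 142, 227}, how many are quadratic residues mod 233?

(127/233) = -1 → non-residue.
(139/233) = -1 → non-residue.
(142/233) = +1 → QR.
(227/233) = -1 → non-residue.
Total quadratic residues among the 4: 1.

1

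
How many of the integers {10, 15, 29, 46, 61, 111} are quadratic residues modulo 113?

(10/113) = -1 → non-residue.
(15/113) = +1 → QR.
(29/113) = -1 → non-residue.
(46/113) = -1 → non-residue.
(61/113) = +1 → QR.
(111/113) = +1 → QR.
Total quadratic residues among the 6: 3.

3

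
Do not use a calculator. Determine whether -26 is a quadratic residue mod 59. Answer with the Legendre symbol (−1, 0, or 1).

First reduce: -26 ≡ 33 (mod 59).
Reciprocity: 33 ≡ 1 and 59 ≡ 3 (mod 4), so (33/59) = +(59/33).
Reduce top mod 33: now compute (26/33).
Pull out 2: since 33 ≡ 1 (mod 8), (2/33) = +1.
Reciprocity: 13 ≡ 1 and 33 ≡ 1 (mod 4), so (13/33) = +(33/13).
Reduce top mod 13: now compute (7/13).
Reciprocity: 7 ≡ 3 and 13 ≡ 1 (mod 4), so (7/13) = +(13/7).
Reduce top mod 7: now compute (6/7).
Pull out 2: since 7 ≡ 7 (mod 8), (2/7) = +1.
Reciprocity: 3 ≡ 3 and 7 ≡ 3 (mod 4), so (3/7) = −(7/3).
Reduce top mod 3: now compute (1/3).
Reached (1/3) = 1. Collecting the sign flips along the way, the symbol is -1.

-1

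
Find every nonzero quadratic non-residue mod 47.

Square k = 1,…,23 (k and 47−k give the same square):
1²=1, 2²=4, 3²=9, 4²=16, 5²=25, 6²=36, 7²≡2, 8²≡17, 9²≡34, 10²≡6, 11²≡27, 12²≡3, 13²≡28, 14²≡8, 15²≡37, 16²≡21, 17²≡7, 18²≡42, 19²≡32, 20²≡24, 21²≡18, 22²≡14, 23²≡12 (mod 47).
The residues are {1, 2, 3, 4, 6, 7, 8, 9, 12, 14, 16, 17, 18, 21, 24, 25, 27, 28, 32, 34, 36, 37, 42}; the non-residues are the remaining 23 nonzero classes.

5, 10, 11, 13, 15, 19, 20, 22, 23, 26, 29, 30, 31, 33, 35, 38, 39, 40, 41, 43, 44, 45, 46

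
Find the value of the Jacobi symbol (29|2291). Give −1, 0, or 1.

0

Reciprocity: 29 ≡ 1 and 2291 ≡ 3 (mod 4), so (29/2291) = +(2291/29).
Reduce top mod 29: now compute (0/29).
Top reduces to 0: gcd > 1, so the symbol is 0.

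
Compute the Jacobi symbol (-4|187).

First reduce: -4 ≡ 183 (mod 187).
Reciprocity: 183 ≡ 3 and 187 ≡ 3 (mod 4), so (183/187) = −(187/183).
Reduce top mod 183: now compute (4/183).
Pull out 2^2: since 183 ≡ 7 (mod 8), (2/183) = +1, so (2/183)^2 = +1.
Reached (1/183) = 1. Collecting the sign flips along the way, the symbol is -1.

-1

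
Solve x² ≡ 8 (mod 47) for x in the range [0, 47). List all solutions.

14, 33

Since 47 ≡ 3 (mod 4), a square root of 8 is 8^((47+1)/4) = 8^12 mod 47.
Repeated squaring: 8^2≡17, 8^4≡7, 8^8≡2 (mod 47).
8^12 = 8^(8+4) ≡ 14 (mod 47).
Check: 14² = 196 ≡ 8 (mod 47). The two roots are 14 and 33.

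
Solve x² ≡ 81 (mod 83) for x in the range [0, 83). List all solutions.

Since 83 ≡ 3 (mod 4), a square root of 81 is 81^((83+1)/4) = 81^21 mod 83.
Repeated squaring: 81^2≡4, 81^4≡16, 81^8≡7, 81^16≡49 (mod 83).
81^21 = 81^(16+4+1) ≡ 9 (mod 83).
Check: 9² = 81 ≡ 81 (mod 83). The two roots are 9 and 74.

9, 74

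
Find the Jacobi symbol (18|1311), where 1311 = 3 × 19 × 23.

0

Pull out 2: since 1311 ≡ 7 (mod 8), (2/1311) = +1.
Reciprocity: 9 ≡ 1 and 1311 ≡ 3 (mod 4), so (9/1311) = +(1311/9).
Reduce top mod 9: now compute (6/9).
Pull out 2: since 9 ≡ 1 (mod 8), (2/9) = +1.
Reciprocity: 3 ≡ 3 and 9 ≡ 1 (mod 4), so (3/9) = +(9/3).
Reduce top mod 3: now compute (0/3).
Top reduces to 0: gcd > 1, so the symbol is 0.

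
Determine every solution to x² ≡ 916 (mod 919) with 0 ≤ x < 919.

Since 919 ≡ 3 (mod 4), a square root of 916 is 916^((919+1)/4) = 916^230 mod 919.
Repeated squaring: 916^2≡9, 916^4≡81, 916^8≡128, 916^16≡761, 916^32≡151, 916^64≡745, 916^128≡868 (mod 919).
916^230 = 916^(128+64+32+4+2) ≡ 105 (mod 919).
Check: 105² = 11025 ≡ 916 (mod 919). The two roots are 105 and 814.

105, 814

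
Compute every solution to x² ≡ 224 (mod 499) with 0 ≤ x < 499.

133, 366

Since 499 ≡ 3 (mod 4), a square root of 224 is 224^((499+1)/4) = 224^125 mod 499.
Repeated squaring: 224^2≡276, 224^4≡328, 224^8≡299, 224^16≡80, 224^32≡412, 224^64≡84 (mod 499).
224^125 = 224^(64+32+16+8+4+1) ≡ 133 (mod 499).
Check: 133² = 17689 ≡ 224 (mod 499). The two roots are 133 and 366.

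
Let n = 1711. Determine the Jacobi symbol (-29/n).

0

First reduce: -29 ≡ 1682 (mod 1711).
Pull out 2: since 1711 ≡ 7 (mod 8), (2/1711) = +1.
Reciprocity: 841 ≡ 1 and 1711 ≡ 3 (mod 4), so (841/1711) = +(1711/841).
Reduce top mod 841: now compute (29/841).
Reciprocity: 29 ≡ 1 and 841 ≡ 1 (mod 4), so (29/841) = +(841/29).
Reduce top mod 29: now compute (0/29).
Top reduces to 0: gcd > 1, so the symbol is 0.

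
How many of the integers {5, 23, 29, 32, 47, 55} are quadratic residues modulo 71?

(5/71) = +1 → QR.
(23/71) = -1 → non-residue.
(29/71) = +1 → QR.
(32/71) = +1 → QR.
(47/71) = -1 → non-residue.
(55/71) = -1 → non-residue.
Total quadratic residues among the 6: 3.

3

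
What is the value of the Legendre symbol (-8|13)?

Euler's criterion: (-8/13) ≡ 5^6 (mod 13).
5^2 ≡ 12 (mod 13)
5^4 ≡ 1 (mod 13)
5^6 = 5^(4+2) ≡ 12 (mod 13).
Result is 12 ≡ −1, so (-8/13) = −1.

-1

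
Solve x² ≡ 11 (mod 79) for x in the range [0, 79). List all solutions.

13, 66

Since 79 ≡ 3 (mod 4), a square root of 11 is 11^((79+1)/4) = 11^20 mod 79.
Repeated squaring: 11^2≡42, 11^4≡26, 11^8≡44, 11^16≡40 (mod 79).
11^20 = 11^(16+4) ≡ 13 (mod 79).
Check: 13² = 169 ≡ 11 (mod 79). The two roots are 13 and 66.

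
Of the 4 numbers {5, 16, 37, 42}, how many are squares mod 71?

3

(5/71) = +1 → QR.
(16/71) = +1 → QR.
(37/71) = +1 → QR.
(42/71) = -1 → non-residue.
Total quadratic residues among the 4: 3.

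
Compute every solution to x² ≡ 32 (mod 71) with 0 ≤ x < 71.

23, 48

Since 71 ≡ 3 (mod 4), a square root of 32 is 32^((71+1)/4) = 32^18 mod 71.
Repeated squaring: 32^2≡30, 32^4≡48, 32^8≡32, 32^16≡30 (mod 71).
32^18 = 32^(16+2) ≡ 48 (mod 71).
Check: 48² = 2304 ≡ 32 (mod 71). The two roots are 23 and 48.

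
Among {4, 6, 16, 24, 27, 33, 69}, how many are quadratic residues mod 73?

6

(4/73) = +1 → QR.
(6/73) = +1 → QR.
(16/73) = +1 → QR.
(24/73) = +1 → QR.
(27/73) = +1 → QR.
(33/73) = -1 → non-residue.
(69/73) = +1 → QR.
Total quadratic residues among the 7: 6.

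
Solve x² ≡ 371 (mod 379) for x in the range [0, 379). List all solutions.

Since 379 ≡ 3 (mod 4), a square root of 371 is 371^((379+1)/4) = 371^95 mod 379.
Repeated squaring: 371^2≡64, 371^4≡306, 371^8≡23, 371^16≡150, 371^32≡139, 371^64≡371 (mod 379).
371^95 = 371^(64+16+8+4+2+1) ≡ 139 (mod 379).
Check: 139² = 19321 ≡ 371 (mod 379). The two roots are 139 and 240.

139, 240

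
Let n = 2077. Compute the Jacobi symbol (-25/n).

1

First reduce: -25 ≡ 2052 (mod 2077).
Pull out 2^2: since 2077 ≡ 5 (mod 8), (2/2077) = -1, so (2/2077)^2 = +1.
Reciprocity: 513 ≡ 1 and 2077 ≡ 1 (mod 4), so (513/2077) = +(2077/513).
Reduce top mod 513: now compute (25/513).
Reciprocity: 25 ≡ 1 and 513 ≡ 1 (mod 4), so (25/513) = +(513/25).
Reduce top mod 25: now compute (13/25).
Reciprocity: 13 ≡ 1 and 25 ≡ 1 (mod 4), so (13/25) = +(25/13).
Reduce top mod 13: now compute (12/13).
Pull out 2^2: since 13 ≡ 5 (mod 8), (2/13) = -1, so (2/13)^2 = +1.
Reciprocity: 3 ≡ 3 and 13 ≡ 1 (mod 4), so (3/13) = +(13/3).
Reduce top mod 3: now compute (1/3).
Reached (1/3) = 1. Collecting the sign flips along the way, the symbol is +1.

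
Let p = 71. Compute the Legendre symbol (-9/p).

-1

Euler's criterion: (-9/71) ≡ 62^35 (mod 71).
62^2 ≡ 10 (mod 71)
62^4 ≡ 29 (mod 71)
62^8 ≡ 60 (mod 71)
62^16 ≡ 50 (mod 71)
62^32 ≡ 15 (mod 71)
62^35 = 62^(32+2+1) ≡ 70 (mod 71).
Result is 70 ≡ −1, so (-9/71) = −1.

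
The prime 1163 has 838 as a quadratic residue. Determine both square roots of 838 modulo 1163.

Since 1163 ≡ 3 (mod 4), a square root of 838 is 838^((1163+1)/4) = 838^291 mod 1163.
Repeated squaring: 838^2≡955, 838^4≡233, 838^8≡791, 838^16≡1150, 838^32≡169, 838^64≡649, 838^128≡195, 838^256≡809 (mod 1163).
838^291 = 838^(256+32+2+1) ≡ 697 (mod 1163).
Check: 697² = 485809 ≡ 838 (mod 1163). The two roots are 466 and 697.

466, 697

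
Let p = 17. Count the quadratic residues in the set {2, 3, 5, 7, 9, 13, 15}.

(2/17) = +1 → QR.
(3/17) = -1 → non-residue.
(5/17) = -1 → non-residue.
(7/17) = -1 → non-residue.
(9/17) = +1 → QR.
(13/17) = +1 → QR.
(15/17) = +1 → QR.
Total quadratic residues among the 7: 4.

4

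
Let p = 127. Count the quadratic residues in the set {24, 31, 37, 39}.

(24/127) = -1 → non-residue.
(31/127) = +1 → QR.
(37/127) = +1 → QR.
(39/127) = -1 → non-residue.
Total quadratic residues among the 4: 2.

2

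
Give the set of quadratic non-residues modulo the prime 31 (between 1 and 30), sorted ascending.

Square k = 1,…,15 (k and 31−k give the same square):
1²=1, 2²=4, 3²=9, 4²=16, 5²=25, 6²≡5, 7²≡18, 8²≡2, 9²≡19, 10²≡7, 11²≡28, 12²≡20, 13²≡14, 14²≡10, 15²≡8 (mod 31).
The residues are {1, 2, 4, 5, 7, 8, 9, 10, 14, 16, 18, 19, 20, 25, 28}; the non-residues are the remaining 15 nonzero classes.

3, 6, 11, 12, 13, 15, 17, 21, 22, 23, 24, 26, 27, 29, 30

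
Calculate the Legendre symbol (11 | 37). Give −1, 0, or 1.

1

Euler's criterion: (11/37) ≡ 11^18 (mod 37).
11^2 ≡ 10 (mod 37)
11^4 ≡ 26 (mod 37)
11^8 ≡ 10 (mod 37)
11^16 ≡ 26 (mod 37)
11^18 = 11^(16+2) ≡ 1 (mod 37).
Result is 1, so (11/37) = 1.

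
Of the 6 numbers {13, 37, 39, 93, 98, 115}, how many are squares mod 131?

(13/131) = +1 → QR.
(37/131) = -1 → non-residue.
(39/131) = +1 → QR.
(93/131) = -1 → non-residue.
(98/131) = -1 → non-residue.
(115/131) = -1 → non-residue.
Total quadratic residues among the 6: 2.

2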